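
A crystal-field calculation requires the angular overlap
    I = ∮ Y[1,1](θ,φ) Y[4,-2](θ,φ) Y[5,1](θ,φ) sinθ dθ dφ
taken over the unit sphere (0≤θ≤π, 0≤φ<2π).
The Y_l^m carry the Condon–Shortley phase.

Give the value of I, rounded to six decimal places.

Rules hold: Σm=0, L=10 even, 3≤5≤5.
N = 3·9·11 = 297
Δ = 0!·2!·8!/11! = 1/495
Racah Σ t=0..0: t=0:+1/576 = 1/576
⇒ 3j(1 4 5; 0 0 0)² = 5/99, sgn -1
Racah Σ t=0..0: t=0:+1/2880 = 1/2880
⇒ 3j(1 4 5; 1 -2 1)² = 2/165, sgn +1
4πI² = N·(3j₀)²·(3jₘ)² = 2/11
I = -1·√(0.181818/4π) = -0.12028562

-0.120286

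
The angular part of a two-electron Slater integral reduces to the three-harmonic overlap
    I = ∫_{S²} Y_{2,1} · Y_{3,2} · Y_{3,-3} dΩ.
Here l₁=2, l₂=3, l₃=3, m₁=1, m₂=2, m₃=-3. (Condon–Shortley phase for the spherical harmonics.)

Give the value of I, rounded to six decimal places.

-0.210261

Rules hold: Σm=0, L=8 even, 1≤3≤5.
N = 5·7·7 = 245
Δ = 2!·2!·4!/9! = 1/3780
Racah Σ t=0..2: t=0:+1/24 t=1:−1/4 t=2:+1/24 = -1/6
⇒ 3j(2 3 3; 0 0 0)² = 4/105, sgn +1
Racah Σ t=1..1: t=1:−1/48 = -1/48
⇒ 3j(2 3 3; 1 2 -3)² = 5/84, sgn -1
4πI² = N·(3j₀)²·(3jₘ)² = 5/9
I = -1·√(0.555556/4π) = -0.21026104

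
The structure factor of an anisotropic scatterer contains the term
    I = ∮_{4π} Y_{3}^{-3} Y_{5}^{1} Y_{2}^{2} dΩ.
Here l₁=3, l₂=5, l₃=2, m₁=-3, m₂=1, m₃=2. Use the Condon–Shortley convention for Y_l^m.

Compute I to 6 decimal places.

-0.023961

Checks pass: Σm=0; 10 even; l₃=2∈[2,8].
(2·3+1)(2·5+1)(2·2+1) = 385
Δ: 6! 0! 4! / 11! → 1/2310
sum: t=3:−1/144 = -1/144
3j²(3 5 2; 0 0 0) = Δ·Π!·Σ² = 10/231  (sign -1)
sum: t=6:+1/17280 = 1/17280
3j²(3 5 2; -3 1 2) = Δ·Π!·Σ² = 1/2310  (sign +1)
combine: 4πI² = 385·10/231·1/2310 = 5/693
take √, sign -1: I = -0.02396147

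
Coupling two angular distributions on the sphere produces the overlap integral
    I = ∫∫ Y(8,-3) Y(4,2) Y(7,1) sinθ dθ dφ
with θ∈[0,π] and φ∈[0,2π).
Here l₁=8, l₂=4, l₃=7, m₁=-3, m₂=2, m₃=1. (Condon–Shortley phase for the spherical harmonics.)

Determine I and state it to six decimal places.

0.000000

l₁+l₂+l₃=19 is odd: 3j(l;000)=0 ⇒ I=0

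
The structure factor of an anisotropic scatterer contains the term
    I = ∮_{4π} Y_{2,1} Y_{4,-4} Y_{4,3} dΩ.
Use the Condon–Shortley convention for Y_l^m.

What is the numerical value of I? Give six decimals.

m-sum 0 ✓  L=10 even ✓  2≤4≤6 ✓
Π(2lᵢ+1) = 5×9×9 = 405
triangle coeff Δ(2,4,4) = 1/13860
Σ_t [0,2]: t=0:+1/192 t=1:−1/36 t=2:+1/192 = -5/288
(3j)²=20/693 [(2 4 4; 0 0 0)], sign=-1
Σ_t [0,0]: t=0:+1/1440 = 1/1440
(3j)²=7/165 [(2 4 4; 1 -4 3)], sign=-1
⇒ 4πI² = 60/121
I = (+1)√(60/121/(4π)) = 0.19864517

0.198645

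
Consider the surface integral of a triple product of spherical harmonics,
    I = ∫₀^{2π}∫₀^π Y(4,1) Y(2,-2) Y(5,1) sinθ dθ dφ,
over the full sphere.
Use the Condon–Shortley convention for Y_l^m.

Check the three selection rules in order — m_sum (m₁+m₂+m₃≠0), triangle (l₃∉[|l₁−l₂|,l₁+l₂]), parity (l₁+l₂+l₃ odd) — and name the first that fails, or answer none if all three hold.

m₁+m₂+m₃ = 1 − 2 + 1 = 0  ✓
triangle: |4−2|=2 ≤ l₃=5 ≤ 4+2=6  ✓
parity: l₁+l₂+l₃ = 11 is odd  ✗

parity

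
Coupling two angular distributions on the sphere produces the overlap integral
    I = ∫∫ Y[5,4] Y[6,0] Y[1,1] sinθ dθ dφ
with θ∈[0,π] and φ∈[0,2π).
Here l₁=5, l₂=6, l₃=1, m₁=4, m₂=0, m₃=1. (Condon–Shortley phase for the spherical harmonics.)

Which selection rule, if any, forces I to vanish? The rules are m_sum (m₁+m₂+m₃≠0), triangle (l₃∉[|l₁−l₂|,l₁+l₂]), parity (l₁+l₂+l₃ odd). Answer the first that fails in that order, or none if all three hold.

m_sum

m₁+m₂+m₃ = 4 + 0 + 1 = 5  ✗
triangle: |5−6|=1 ≤ l₃=1 ≤ 5+6=11
parity: l₁+l₂+l₃ = 12 is even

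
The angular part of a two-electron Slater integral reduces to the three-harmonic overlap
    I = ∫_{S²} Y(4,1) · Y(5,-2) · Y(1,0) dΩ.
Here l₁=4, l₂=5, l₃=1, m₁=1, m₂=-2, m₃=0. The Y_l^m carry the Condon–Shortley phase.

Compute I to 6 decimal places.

0.000000

m-sum = 1 − 2 + 0 = -1 ≠ 0 ⇒ I = 0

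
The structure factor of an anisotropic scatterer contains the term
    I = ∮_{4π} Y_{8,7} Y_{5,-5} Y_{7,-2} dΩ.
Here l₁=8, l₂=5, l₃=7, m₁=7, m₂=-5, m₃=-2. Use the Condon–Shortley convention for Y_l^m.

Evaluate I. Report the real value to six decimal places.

m-sum 0 ✓  L=20 even ✓  3≤7≤13 ✓
Π(2lᵢ+1) = 17×11×15 = 2805
triangle coeff Δ(8,5,7) = 1/814773960
Σ_t [1,5]: t=1:−1/87091200 t=2:+1/4976640 t=3:−1/2073600 t=4:+1/4976640 t=5:−1/87091200 = -1/9676800
(3j)²=360/46189 [(8 5 7; 0 0 0)], sign=+1
Σ_t [0,0]: t=0:+1/6270566400 = 1/6270566400
(3j)²=25/3876 [(8 5 7; 7 -5 -2)], sign=-1
⇒ 4πI² = 11250/79781
I = (-1)√(11250/79781/(4π)) = -0.10593064

-0.105931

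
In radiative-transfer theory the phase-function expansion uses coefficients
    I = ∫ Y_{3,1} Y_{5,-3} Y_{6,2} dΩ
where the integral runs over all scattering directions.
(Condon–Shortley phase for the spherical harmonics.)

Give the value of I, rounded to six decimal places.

m-sum 0 ✓  L=14 even ✓  2≤6≤8 ✓
Π(2lᵢ+1) = 7×11×13 = 1001
triangle coeff Δ(3,5,6) = 1/675675
Σ_t [0,2]: t=0:+1/8640 t=1:−1/2304 t=2:+1/8640 = -7/34560
(3j)²=7/429 [(3 5 6; 0 0 0)], sign=-1
Σ_t [0,2]: t=0:+1/11520 t=1:−1/30240 t=2:+1/1935360 = 1/18432
(3j)²=7/429 [(3 5 6; 1 -3 2)], sign=+1
⇒ 4πI² = 343/1287
I = (-1)√(343/1287/(4π)) = -0.14563067

-0.145631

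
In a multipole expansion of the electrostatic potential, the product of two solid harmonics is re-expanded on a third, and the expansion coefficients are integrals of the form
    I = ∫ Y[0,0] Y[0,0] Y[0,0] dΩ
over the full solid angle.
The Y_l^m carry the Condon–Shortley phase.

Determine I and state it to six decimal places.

m-sum 0 ✓  L=0 even ✓  0≤0≤0 ✓
Π(2lᵢ+1) = 1×1×1 = 1
triangle coeff Δ(0,0,0) = 1/1
Σ_t [0,0]: t=0:+1/1 = 1/1
(3j)²=1/1 [(0 0 0; 0 0 0)], sign=+1
(m-triple is (0,0,0) — same symbol as above.)
⇒ 4πI² = 1/1
I = (+1)√(1/1/(4π)) = 0.28209479

0.282095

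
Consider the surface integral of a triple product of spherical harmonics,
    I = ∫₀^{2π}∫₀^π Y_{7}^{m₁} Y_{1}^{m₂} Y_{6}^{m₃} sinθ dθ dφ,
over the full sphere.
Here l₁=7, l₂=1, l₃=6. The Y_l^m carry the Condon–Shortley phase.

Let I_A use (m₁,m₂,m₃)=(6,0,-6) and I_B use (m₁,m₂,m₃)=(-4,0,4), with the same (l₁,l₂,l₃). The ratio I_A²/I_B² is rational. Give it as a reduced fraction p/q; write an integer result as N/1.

Same 7,1,6: normalisation and zero-m 3j drop out of the ratio.
A: Δ: 2! 12! 0! / 15! → 1/1365; sum: t=1:−1/479001600 = -1/479001600; 3j²(7 1 6; 6 0 -6) = Δ·Π!·Σ² = 1/105  (sign -1)
B: Δ: 2! 12! 0! / 15! → 1/1365; sum: t=1:−1/7257600 = -1/7257600; 3j²(7 1 6; -4 0 4) = Δ·Π!·Σ² = 11/455  (sign -1)
I_A²/I_B² = (1/105)/(11/455) = 13/33

13/33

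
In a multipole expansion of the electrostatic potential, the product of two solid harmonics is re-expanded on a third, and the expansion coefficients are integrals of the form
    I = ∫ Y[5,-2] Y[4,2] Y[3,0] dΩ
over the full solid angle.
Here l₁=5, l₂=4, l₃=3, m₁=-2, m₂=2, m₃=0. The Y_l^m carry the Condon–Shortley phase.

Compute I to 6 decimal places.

Checks pass: Σm=0; 12 even; l₃=3∈[1,9].
(2·5+1)(2·4+1)(2·3+1) = 693
Δ: 6! 4! 2! / 13! → 1/180180
sum: t=2:+1/576 t=3:−1/144 t=4:+1/576 = -1/288
3j²(5 4 3; 0 0 0) = Δ·Π!·Σ² = 20/1001  (sign +1)
sum: t=4:+1/576 t=5:−1/480 t=6:+1/8640 = -1/4320
3j²(5 4 3; -2 2 0) = Δ·Π!·Σ² = 1/2145  (sign +1)
combine: 4πI² = 693·20/1001·1/2145 = 12/1859
take √, sign +1: I = 0.02266449

0.022664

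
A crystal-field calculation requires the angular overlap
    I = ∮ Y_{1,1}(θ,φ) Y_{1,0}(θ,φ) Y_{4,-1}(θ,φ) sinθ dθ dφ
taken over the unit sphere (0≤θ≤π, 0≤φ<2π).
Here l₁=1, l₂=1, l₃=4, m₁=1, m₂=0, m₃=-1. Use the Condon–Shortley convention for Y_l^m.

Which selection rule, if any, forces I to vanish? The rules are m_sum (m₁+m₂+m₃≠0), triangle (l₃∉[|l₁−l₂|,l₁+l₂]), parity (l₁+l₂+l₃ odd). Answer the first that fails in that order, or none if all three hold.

azimuthal sum: 1 + 0 − 1 = 0  ✓
0 ≤ 4 ≤ 2 (triangle on l)  ✗
L = 1 + 1 + 4 = 6 (even)

triangle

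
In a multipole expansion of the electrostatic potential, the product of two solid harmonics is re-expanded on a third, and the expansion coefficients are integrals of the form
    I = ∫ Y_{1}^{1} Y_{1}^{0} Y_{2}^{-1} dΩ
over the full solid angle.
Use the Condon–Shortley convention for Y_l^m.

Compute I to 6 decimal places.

-0.218510

Rules hold: Σm=0, L=4 even, 0≤2≤2.
N = 3·3·5 = 45
Δ = 0!·2!·2!/5! = 1/30
Racah Σ t=0..0: t=0:+1/1 = 1/1
⇒ 3j(1 1 2; 0 0 0)² = 2/15, sgn +1
Racah Σ t=0..0: t=0:+1/2 = 1/2
⇒ 3j(1 1 2; 1 0 -1)² = 1/10, sgn -1
4πI² = N·(3j₀)²·(3jₘ)² = 3/5
I = -1·√(0.6/4π) = -0.21850969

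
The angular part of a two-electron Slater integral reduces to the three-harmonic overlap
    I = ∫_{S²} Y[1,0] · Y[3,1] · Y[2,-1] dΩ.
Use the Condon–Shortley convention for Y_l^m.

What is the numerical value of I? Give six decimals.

m-sum 0 ✓  L=6 even ✓  2≤2≤4 ✓
Π(2lᵢ+1) = 3×7×5 = 105
triangle coeff Δ(1,3,2) = 1/105
Σ_t [1,1]: t=1:−1/4 = -1/4
(3j)²=3/35 [(1 3 2; 0 0 0)], sign=-1
Σ_t [1,1]: t=1:−1/6 = -1/6
(3j)²=8/105 [(1 3 2; 0 1 -1)], sign=+1
⇒ 4πI² = 24/35
I = (-1)√(24/35/(4π)) = -0.23359668

-0.233597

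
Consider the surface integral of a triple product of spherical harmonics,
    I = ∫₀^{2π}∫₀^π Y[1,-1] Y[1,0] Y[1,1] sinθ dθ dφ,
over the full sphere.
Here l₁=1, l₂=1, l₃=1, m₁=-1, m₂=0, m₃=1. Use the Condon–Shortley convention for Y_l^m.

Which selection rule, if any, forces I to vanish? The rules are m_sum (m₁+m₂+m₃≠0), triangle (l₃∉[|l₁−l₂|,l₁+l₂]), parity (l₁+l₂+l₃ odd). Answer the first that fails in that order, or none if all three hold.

m₁+m₂+m₃ = -1 + 0 + 1 = 0  ✓
triangle: |1−1|=0 ≤ l₃=1 ≤ 1+1=2  ✓
parity: l₁+l₂+l₃ = 3 is odd  ✗

parity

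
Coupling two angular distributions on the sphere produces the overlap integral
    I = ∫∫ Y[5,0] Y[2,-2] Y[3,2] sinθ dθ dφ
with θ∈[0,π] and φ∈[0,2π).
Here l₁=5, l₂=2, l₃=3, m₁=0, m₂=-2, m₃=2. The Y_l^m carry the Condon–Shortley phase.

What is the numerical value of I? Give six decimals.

Rules hold: Σm=0, L=10 even, 3≤3≤7.
N = 11·5·7 = 385
Δ = 4!·6!·0!/11! = 1/2310
Racah Σ t=2..2: t=2:+1/144 = 1/144
⇒ 3j(5 2 3; 0 0 0)² = 10/231, sgn -1
Racah Σ t=0..0: t=0:+1/2880 = 1/2880
⇒ 3j(5 2 3; 0 -2 2)² = 1/462, sgn -1
4πI² = N·(3j₀)²·(3jₘ)² = 25/693
I = +1·√(0.036075/4π) = 0.05357948

0.053579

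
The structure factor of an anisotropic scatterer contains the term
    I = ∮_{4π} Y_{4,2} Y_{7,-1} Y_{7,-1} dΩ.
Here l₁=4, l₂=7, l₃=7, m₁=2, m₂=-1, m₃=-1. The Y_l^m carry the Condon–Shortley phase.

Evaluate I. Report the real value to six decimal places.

m-sum 0 ✓  L=18 even ✓  3≤7≤11 ✓
Π(2lᵢ+1) = 9×15×15 = 2025
triangle coeff Δ(4,7,7) = 1/58198140
Σ_t [0,4]: t=0:+1/17418240 t=1:−1/622080 t=2:+1/230400 t=3:−1/622080 t=4:+1/17418240 = 1/806400
(3j)²=2268/230945 [(4 7 7; 0 0 0)], sign=-1
Σ_t [0,2]: t=0:+1/1658880 t=1:−1/518400 t=2:+1/1658880 = -1/1382400
(3j)²=504/46189 [(4 7 7; 2 -1 -1)], sign=-1
⇒ 4πI² = 462944160/2133423721
I = (+1)√(462944160/2133423721/(4π)) = 0.13140770

0.131408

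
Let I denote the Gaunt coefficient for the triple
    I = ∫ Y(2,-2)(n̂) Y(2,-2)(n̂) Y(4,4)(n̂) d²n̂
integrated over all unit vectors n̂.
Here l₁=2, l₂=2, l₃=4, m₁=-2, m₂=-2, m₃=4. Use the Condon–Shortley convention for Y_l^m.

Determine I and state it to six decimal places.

Checks pass: Σm=0; 8 even; l₃=4∈[0,4].
(2·2+1)(2·2+1)(2·4+1) = 225
Δ: 0! 4! 4! / 9! → 1/630
sum: t=0:+1/16 = 1/16
3j²(2 2 4; 0 0 0) = Δ·Π!·Σ² = 2/35  (sign +1)
sum: t=0:+1/576 = 1/576
3j²(2 2 4; -2 -2 4) = Δ·Π!·Σ² = 1/9  (sign +1)
combine: 4πI² = 225·2/35·1/9 = 10/7
take √, sign +1: I = 0.33716777

0.337168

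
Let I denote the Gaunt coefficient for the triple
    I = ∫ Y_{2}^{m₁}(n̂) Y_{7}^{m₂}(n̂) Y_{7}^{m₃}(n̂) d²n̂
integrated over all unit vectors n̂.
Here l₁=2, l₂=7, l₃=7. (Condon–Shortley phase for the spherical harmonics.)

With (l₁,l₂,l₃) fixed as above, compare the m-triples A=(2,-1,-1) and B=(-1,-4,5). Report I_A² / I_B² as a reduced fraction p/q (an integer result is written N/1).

784/729

Same 2,7,7: normalisation and zero-m 3j drop out of the ratio.
A: Δ: 2! 2! 12! / 17! → 1/185640; sum: t=0:+1/2073600 = 1/2073600; 3j²(2 7 7; 2 -1 -1) = Δ·Π!·Σ² = 28/1105  (sign +1)
B: Δ: 2! 2! 12! / 17! → 1/185640; sum: t=1:−1/14515200 t=2:+1/79833600 = -1/17740800; 3j²(2 7 7; -1 -4 5) = Δ·Π!·Σ² = 729/30940  (sign -1)
I_A²/I_B² = (28/1105)/(729/30940) = 784/729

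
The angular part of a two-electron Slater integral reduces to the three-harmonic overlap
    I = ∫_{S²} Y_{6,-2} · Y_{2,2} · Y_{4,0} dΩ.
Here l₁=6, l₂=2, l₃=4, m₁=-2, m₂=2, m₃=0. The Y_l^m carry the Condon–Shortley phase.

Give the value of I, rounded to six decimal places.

0.133065

Checks pass: Σm=0; 12 even; l₃=4∈[4,8].
(2·6+1)(2·2+1)(2·4+1) = 585
Δ: 4! 8! 0! / 13! → 1/6435
sum: t=2:+1/2304 = 1/2304
3j²(6 2 4; 0 0 0) = Δ·Π!·Σ² = 5/143  (sign +1)
sum: t=4:+1/13824 = 1/13824
3j²(6 2 4; -2 2 0) = Δ·Π!·Σ² = 14/1287  (sign +1)
combine: 4πI² = 585·5/143·14/1287 = 350/1573
take √, sign +1: I = 0.13306527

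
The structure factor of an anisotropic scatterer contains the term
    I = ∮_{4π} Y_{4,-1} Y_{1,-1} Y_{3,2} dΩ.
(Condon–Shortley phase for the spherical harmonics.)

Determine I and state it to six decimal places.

-0.106622

m-sum 0 ✓  L=8 even ✓  3≤3≤5 ✓
Π(2lᵢ+1) = 9×3×7 = 189
triangle coeff Δ(4,1,3) = 1/252
Σ_t [1,1]: t=1:−1/36 = -1/36
(3j)²=4/63 [(4 1 3; 0 0 0)], sign=+1
Σ_t [0,0]: t=0:+1/240 = 1/240
(3j)²=1/84 [(4 1 3; -1 -1 2)], sign=-1
⇒ 4πI² = 1/7
I = (-1)√(1/7/(4π)) = -0.10662181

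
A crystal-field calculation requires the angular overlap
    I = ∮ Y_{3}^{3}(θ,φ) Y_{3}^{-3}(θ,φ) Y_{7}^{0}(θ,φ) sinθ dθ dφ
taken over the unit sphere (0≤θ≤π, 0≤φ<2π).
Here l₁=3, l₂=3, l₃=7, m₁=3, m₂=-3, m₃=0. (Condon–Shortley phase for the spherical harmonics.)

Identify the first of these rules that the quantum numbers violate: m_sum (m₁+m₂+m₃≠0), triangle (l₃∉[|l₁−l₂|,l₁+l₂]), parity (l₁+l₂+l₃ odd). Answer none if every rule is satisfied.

triangle

Σmᵢ = 0  ✓
l₃∈[|l₁−l₂|,l₁+l₂]=[0,6], have l₃=7  ✗
Σlᵢ = 13 ⇒ odd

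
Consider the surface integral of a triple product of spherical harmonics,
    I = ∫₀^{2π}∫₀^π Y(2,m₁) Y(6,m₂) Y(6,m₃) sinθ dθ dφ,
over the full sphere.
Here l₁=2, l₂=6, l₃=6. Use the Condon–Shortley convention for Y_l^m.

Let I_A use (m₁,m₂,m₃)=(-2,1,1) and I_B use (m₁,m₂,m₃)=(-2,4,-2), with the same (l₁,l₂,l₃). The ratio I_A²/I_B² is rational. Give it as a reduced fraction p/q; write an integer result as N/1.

Shared (l₁,l₂,l₃)=(2,6,6): N and (l;000)² cancel in I_A²/I_B².
A: Δ = 2!·2!·10!/15! = 1/90090; Racah Σ t=2..2: t=2:+1/57600 = 1/57600; ⇒ 3j(2 6 6; -2 1 1)² = 21/715, sgn -1
B: Δ = 2!·2!·10!/15! = 1/90090; Racah Σ t=2..2: t=2:+1/322560 = 1/322560; ⇒ 3j(2 6 6; -2 4 -2)² = 18/1001, sgn +1
I_A²/I_B² = (21/715)/(18/1001) = 49/30

49/30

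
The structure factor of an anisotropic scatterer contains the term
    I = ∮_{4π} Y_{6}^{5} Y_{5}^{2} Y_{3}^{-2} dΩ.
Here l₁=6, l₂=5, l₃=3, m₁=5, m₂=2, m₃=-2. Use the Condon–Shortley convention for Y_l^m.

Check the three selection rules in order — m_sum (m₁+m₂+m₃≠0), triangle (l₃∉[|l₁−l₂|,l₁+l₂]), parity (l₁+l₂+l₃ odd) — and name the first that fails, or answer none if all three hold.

m₁+m₂+m₃ = 5 + 2 − 2 = 5  ✗
triangle: |6−5|=1 ≤ l₃=3 ≤ 6+5=11
parity: l₁+l₂+l₃ = 14 is even

m_sum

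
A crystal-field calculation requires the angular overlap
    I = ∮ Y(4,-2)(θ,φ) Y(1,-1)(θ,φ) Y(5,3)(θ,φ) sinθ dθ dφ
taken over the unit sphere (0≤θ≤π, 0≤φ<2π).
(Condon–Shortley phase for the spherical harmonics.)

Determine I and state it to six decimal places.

-0.259847

Checks pass: Σm=0; 10 even; l₃=5∈[3,5].
(2·4+1)(2·1+1)(2·5+1) = 297
Δ: 0! 8! 2! / 11! → 1/495
sum: t=0:+1/576 = 1/576
3j²(4 1 5; 0 0 0) = Δ·Π!·Σ² = 5/99  (sign -1)
sum: t=0:+1/2880 = 1/2880
3j²(4 1 5; -2 -1 3) = Δ·Π!·Σ² = 28/495  (sign +1)
combine: 4πI² = 297·5/99·28/495 = 28/33
take √, sign -1: I = -0.25984664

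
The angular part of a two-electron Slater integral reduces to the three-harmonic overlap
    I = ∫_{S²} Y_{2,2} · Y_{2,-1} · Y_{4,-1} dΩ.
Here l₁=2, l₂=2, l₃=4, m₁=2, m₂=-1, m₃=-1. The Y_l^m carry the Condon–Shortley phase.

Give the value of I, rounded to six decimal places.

-0.090112

Checks pass: Σm=0; 8 even; l₃=4∈[0,4].
(2·2+1)(2·2+1)(2·4+1) = 225
Δ: 0! 4! 4! / 9! → 1/630
sum: t=0:+1/16 = 1/16
3j²(2 2 4; 0 0 0) = Δ·Π!·Σ² = 2/35  (sign +1)
sum: t=0:+1/144 = 1/144
3j²(2 2 4; 2 -1 -1) = Δ·Π!·Σ² = 1/126  (sign -1)
combine: 4πI² = 225·2/35·1/126 = 5/49
take √, sign -1: I = -0.09011188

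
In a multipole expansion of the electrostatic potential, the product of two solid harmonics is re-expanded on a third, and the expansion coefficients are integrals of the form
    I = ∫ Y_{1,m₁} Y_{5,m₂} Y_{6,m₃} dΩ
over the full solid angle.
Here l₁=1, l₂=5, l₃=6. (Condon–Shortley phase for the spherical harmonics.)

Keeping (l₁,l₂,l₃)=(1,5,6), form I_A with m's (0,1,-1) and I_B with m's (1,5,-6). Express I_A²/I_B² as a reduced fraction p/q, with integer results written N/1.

35/66

Same 1,5,6: normalisation and zero-m 3j drop out of the ratio.
A: Δ: 0! 2! 10! / 13! → 1/858; sum: t=0:+1/17280 = 1/17280; 3j²(1 5 6; 0 1 -1) = Δ·Π!·Σ² = 35/858  (sign -1)
B: Δ: 0! 2! 10! / 13! → 1/858; sum: t=0:+1/7257600 = 1/7257600; 3j²(1 5 6; 1 5 -6) = Δ·Π!·Σ² = 1/13  (sign +1)
I_A²/I_B² = (35/858)/(1/13) = 35/66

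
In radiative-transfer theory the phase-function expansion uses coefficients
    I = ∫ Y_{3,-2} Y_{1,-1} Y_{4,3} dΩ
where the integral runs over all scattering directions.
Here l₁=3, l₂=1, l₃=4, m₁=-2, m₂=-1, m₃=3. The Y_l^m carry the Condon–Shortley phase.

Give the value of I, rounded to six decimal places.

m-sum 0 ✓  L=8 even ✓  2≤4≤4 ✓
Π(2lᵢ+1) = 7×3×9 = 189
triangle coeff Δ(3,1,4) = 1/252
Σ_t [0,0]: t=0:+1/36 = 1/36
(3j)²=4/63 [(3 1 4; 0 0 0)], sign=+1
Σ_t [0,0]: t=0:+1/240 = 1/240
(3j)²=1/12 [(3 1 4; -2 -1 3)], sign=-1
⇒ 4πI² = 1/1
I = (-1)√(1/1/(4π)) = -0.28209479

-0.282095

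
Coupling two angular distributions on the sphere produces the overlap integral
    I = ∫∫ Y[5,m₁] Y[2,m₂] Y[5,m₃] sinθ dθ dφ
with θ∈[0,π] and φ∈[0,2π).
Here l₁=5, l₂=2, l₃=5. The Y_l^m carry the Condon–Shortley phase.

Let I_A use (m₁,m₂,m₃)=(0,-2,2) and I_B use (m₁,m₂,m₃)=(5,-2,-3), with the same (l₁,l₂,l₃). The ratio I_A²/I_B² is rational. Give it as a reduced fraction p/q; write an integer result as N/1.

Same 5,2,5: normalisation and zero-m 3j drop out of the ratio.
A: Δ: 2! 8! 2! / 13! → 1/38610; sum: t=0:+1/2880 = 1/2880; 3j²(5 2 5; 0 -2 2) = Δ·Π!·Σ² = 14/429  (sign -1)
B: Δ: 2! 8! 2! / 13! → 1/38610; sum: t=0:+1/161280 = 1/161280; 3j²(5 2 5; 5 -2 -3) = Δ·Π!·Σ² = 1/143  (sign +1)
I_A²/I_B² = (14/429)/(1/143) = 14/3

14/3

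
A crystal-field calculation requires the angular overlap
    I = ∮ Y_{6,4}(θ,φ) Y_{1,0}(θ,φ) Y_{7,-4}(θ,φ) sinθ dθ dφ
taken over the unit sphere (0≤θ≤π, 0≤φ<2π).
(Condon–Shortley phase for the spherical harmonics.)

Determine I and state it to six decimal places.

m-sum 0 ✓  L=14 even ✓  5≤7≤7 ✓
Π(2lᵢ+1) = 13×3×15 = 585
triangle coeff Δ(6,1,7) = 1/1365
Σ_t [0,0]: t=0:+1/518400 = 1/518400
(3j)²=7/195 [(6 1 7; 0 0 0)], sign=-1
Σ_t [0,0]: t=0:+1/7257600 = 1/7257600
(3j)²=11/455 [(6 1 7; 4 0 -4)], sign=-1
⇒ 4πI² = 33/65
I = (+1)√(33/65/(4π)) = 0.20099968

0.201000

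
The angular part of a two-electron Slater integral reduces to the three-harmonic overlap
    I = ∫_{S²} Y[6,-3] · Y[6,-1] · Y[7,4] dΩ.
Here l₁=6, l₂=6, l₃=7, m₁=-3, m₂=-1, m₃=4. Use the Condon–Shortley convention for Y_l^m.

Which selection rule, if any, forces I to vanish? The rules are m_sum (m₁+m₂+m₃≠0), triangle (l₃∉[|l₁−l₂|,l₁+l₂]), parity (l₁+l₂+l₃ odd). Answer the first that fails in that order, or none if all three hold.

parity

azimuthal sum: -3 − 1 + 4 = 0  ✓
0 ≤ 7 ≤ 12 (triangle on l)  ✓
L = 6 + 6 + 7 = 19 (odd)  ✗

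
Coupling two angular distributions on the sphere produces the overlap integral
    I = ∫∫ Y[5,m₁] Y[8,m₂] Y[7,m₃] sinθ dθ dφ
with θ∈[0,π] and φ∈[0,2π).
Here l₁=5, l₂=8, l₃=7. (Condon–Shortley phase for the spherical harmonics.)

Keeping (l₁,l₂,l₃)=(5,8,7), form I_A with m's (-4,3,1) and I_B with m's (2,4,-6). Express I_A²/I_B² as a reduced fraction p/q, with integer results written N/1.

Shared (l₁,l₂,l₃)=(5,8,7): N and (l;000)² cancel in I_A²/I_B².
A: Δ = 6!·4!·10!/21! = 1/814773960; Racah Σ t=5..6: t=5:−1/49766400 t=6:+1/62208000 = -1/248832000; ⇒ 3j(5 8 7; -4 3 1)² = 21/20995, sgn -1
B: Δ = 6!·4!·10!/21! = 1/814773960; Racah Σ t=2..3: t=2:+1/1045094400 t=3:−1/313528320 = -1/447897600; ⇒ 3j(5 8 7; 2 4 -6)² = 77/5814, sgn +1
I_A²/I_B² = (21/20995)/(77/5814) = 54/715

54/715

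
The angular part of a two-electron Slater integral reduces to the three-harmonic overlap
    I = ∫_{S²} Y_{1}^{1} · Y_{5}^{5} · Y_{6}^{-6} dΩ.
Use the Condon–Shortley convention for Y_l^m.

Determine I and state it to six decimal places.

0.331940

m-sum 0 ✓  L=12 even ✓  4≤6≤6 ✓
Π(2lᵢ+1) = 3×11×13 = 429
triangle coeff Δ(1,5,6) = 1/858
Σ_t [0,0]: t=0:+1/14400 = 1/14400
(3j)²=6/143 [(1 5 6; 0 0 0)], sign=+1
Σ_t [0,0]: t=0:+1/7257600 = 1/7257600
(3j)²=1/13 [(1 5 6; 1 5 -6)], sign=+1
⇒ 4πI² = 18/13
I = (+1)√(18/13/(4π)) = 0.33194004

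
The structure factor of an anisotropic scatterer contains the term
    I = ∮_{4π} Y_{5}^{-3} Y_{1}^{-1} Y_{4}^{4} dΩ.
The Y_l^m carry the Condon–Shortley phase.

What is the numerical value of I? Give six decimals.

Rules hold: Σm=0, L=10 even, 4≤4≤6.
N = 11·3·9 = 297
Δ = 2!·8!·0!/11! = 1/495
Racah Σ t=1..1: t=1:−1/576 = -1/576
⇒ 3j(5 1 4; 0 0 0)² = 5/99, sgn -1
Racah Σ t=0..0: t=0:+1/80640 = 1/80640
⇒ 3j(5 1 4; -3 -1 4)² = 1/495, sgn +1
4πI² = N·(3j₀)²·(3jₘ)² = 1/33
I = -1·√(0.030303/4π) = -0.04910640

-0.049106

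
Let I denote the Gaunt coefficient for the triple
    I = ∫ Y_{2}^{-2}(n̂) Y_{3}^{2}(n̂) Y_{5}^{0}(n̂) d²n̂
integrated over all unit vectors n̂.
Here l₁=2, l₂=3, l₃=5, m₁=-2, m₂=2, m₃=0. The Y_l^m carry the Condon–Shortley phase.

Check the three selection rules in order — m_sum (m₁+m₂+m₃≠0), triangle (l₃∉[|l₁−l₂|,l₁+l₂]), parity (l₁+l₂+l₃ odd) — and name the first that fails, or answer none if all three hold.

azimuthal sum: -2 + 2 + 0 = 0  ✓
1 ≤ 5 ≤ 5 (triangle on l)  ✓
L = 2 + 3 + 5 = 10 (even)  ✓

none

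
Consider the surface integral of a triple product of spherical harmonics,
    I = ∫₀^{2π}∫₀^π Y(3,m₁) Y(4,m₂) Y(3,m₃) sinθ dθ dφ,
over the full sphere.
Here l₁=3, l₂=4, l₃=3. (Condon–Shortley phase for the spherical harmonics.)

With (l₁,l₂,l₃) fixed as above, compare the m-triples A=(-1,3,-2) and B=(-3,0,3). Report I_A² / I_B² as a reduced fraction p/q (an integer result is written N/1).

l's match ⇒ only the (l;m) 3-j factors differ between A and B.
A: triangle coeff Δ(3,4,3) = 1/34650; Σ_t [3,4]: t=3:−1/144 t=4:+1/288 = -1/288; (3j)²=1/99 [(3 4 3; -1 3 -2)], sign=+1
B: triangle coeff Δ(3,4,3) = 1/34650; Σ_t [4,4]: t=4:+1/1152 = 1/1152; (3j)²=1/154 [(3 4 3; -3 0 3)], sign=+1
I_A²/I_B² = (1/99)/(1/154) = 14/9

14/9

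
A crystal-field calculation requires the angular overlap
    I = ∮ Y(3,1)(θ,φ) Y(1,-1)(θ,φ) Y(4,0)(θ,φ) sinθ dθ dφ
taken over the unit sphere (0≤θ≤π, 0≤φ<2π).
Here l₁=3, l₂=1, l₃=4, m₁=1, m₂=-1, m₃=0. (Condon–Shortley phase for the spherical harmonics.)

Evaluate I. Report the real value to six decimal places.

Checks pass: Σm=0; 8 even; l₃=4∈[2,4].
(2·3+1)(2·1+1)(2·4+1) = 189
Δ: 0! 6! 2! / 9! → 1/252
sum: t=0:+1/36 = 1/36
3j²(3 1 4; 0 0 0) = Δ·Π!·Σ² = 4/63  (sign +1)
sum: t=0:+1/96 = 1/96
3j²(3 1 4; 1 -1 0) = Δ·Π!·Σ² = 1/42  (sign +1)
combine: 4πI² = 189·4/63·1/42 = 2/7
take √, sign +1: I = 0.15078601

0.150786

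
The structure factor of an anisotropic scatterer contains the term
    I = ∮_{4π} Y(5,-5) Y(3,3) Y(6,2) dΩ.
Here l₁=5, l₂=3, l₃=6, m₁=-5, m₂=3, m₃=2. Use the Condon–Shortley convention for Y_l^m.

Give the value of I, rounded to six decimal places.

Rules hold: Σm=0, L=14 even, 2≤6≤8.
N = 11·7·13 = 1001
Δ = 2!·8!·4!/15! = 1/675675
Racah Σ t=0..2: t=0:+1/8640 t=1:−1/2304 t=2:+1/8640 = -7/34560
⇒ 3j(5 3 6; 0 0 0)² = 7/429, sgn -1
Racah Σ t=2..2: t=2:+1/1935360 = 1/1935360
⇒ 3j(5 3 6; -5 3 2)² = 1/1001, sgn +1
4πI² = N·(3j₀)²·(3jₘ)² = 7/429
I = -1·√(0.016317/4π) = -0.03603425

-0.036034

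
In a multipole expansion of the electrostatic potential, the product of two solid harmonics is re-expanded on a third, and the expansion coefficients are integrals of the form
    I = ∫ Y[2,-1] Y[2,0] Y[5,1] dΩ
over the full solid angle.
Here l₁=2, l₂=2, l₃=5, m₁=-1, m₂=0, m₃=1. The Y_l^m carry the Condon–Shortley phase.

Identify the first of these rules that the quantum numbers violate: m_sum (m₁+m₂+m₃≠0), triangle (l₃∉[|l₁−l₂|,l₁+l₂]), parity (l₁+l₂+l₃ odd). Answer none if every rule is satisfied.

triangle

m₁+m₂+m₃ = -1 + 0 + 1 = 0  ✓
triangle: |2−2|=0 ≤ l₃=5 ≤ 2+2=4  ✗
parity: l₁+l₂+l₃ = 9 is odd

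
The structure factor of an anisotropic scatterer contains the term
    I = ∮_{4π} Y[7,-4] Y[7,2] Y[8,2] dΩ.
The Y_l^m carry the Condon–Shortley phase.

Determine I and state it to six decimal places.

m-sum 0 ✓  L=22 even ✓  0≤8≤14 ✓
Π(2lᵢ+1) = 15×15×17 = 3825
triangle coeff Δ(7,7,8) = 1/22086194130
Σ_t [0,6]: t=0:+1/18289152000 t=1:−1/248832000 t=2:+1/24883200 t=3:−1/11943936 t=4:+1/24883200 t=5:−1/248832000 t=6:+1/18289152000 = -11/975421440
(3j)²=1750/289731 [(7 7 8; 0 0 0)], sign=-1
Σ_t [3,6]: t=3:−1/2090188800 t=4:+1/174182400 t=5:−1/99532800 t=6:+1/373248000 = -11/5225472000
(3j)²=528/96577 [(7 7 8; -4 2 2)], sign=-1
⇒ 4πI² = 69300000/548653937
I = (+1)√(69300000/548653937/(4π)) = 0.10025648

0.100256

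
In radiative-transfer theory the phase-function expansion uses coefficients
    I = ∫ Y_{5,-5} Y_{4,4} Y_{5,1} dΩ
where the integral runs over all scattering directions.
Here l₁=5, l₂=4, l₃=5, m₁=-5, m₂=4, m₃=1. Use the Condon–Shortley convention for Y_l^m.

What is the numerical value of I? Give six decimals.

-0.075170

Checks pass: Σm=0; 14 even; l₃=5∈[1,9].
(2·5+1)(2·4+1)(2·5+1) = 1089
Δ: 4! 6! 4! / 15! → 1/3153150
sum: t=0:+1/69120 t=1:−1/1728 t=2:+1/576 t=3:−1/1728 t=4:+1/69120 = 7/11520
3j²(5 4 5; 0 0 0) = Δ·Π!·Σ² = 2/143  (sign -1)
sum: t=4:+1/414720 = 1/414720
3j²(5 4 5; -5 4 1) = Δ·Π!·Σ² = 2/429  (sign +1)
combine: 4πI² = 1089·2/143·2/429 = 12/169
take √, sign -1: I = -0.07516962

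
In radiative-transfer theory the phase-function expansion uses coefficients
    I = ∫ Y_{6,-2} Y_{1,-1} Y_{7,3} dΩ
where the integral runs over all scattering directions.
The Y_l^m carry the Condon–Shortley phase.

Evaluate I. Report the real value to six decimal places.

-0.234717

m-sum 0 ✓  L=14 even ✓  5≤7≤7 ✓
Π(2lᵢ+1) = 13×3×15 = 585
triangle coeff Δ(6,1,7) = 1/1365
Σ_t [0,0]: t=0:+1/518400 = 1/518400
(3j)²=7/195 [(6 1 7; 0 0 0)], sign=-1
Σ_t [0,0]: t=0:+1/1935360 = 1/1935360
(3j)²=3/91 [(6 1 7; -2 -1 3)], sign=+1
⇒ 4πI² = 9/13
I = (-1)√(9/13/(4π)) = -0.23471705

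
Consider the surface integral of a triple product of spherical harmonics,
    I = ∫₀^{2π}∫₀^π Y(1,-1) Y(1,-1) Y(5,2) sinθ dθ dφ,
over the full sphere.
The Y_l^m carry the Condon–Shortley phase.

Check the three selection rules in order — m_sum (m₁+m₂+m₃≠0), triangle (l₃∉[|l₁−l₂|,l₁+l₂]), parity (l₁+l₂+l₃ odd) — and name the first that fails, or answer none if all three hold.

triangle

azimuthal sum: -1 − 1 + 2 = 0  ✓
0 ≤ 5 ≤ 2 (triangle on l)  ✗
L = 1 + 1 + 5 = 7 (odd)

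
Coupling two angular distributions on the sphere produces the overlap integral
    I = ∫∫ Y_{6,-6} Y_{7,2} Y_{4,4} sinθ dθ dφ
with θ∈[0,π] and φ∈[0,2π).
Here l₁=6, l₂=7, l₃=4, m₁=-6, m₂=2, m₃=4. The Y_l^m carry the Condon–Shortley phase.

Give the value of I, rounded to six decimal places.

l₁+l₂+l₃=17 is odd: 3j(l;000)=0 ⇒ I=0

0.000000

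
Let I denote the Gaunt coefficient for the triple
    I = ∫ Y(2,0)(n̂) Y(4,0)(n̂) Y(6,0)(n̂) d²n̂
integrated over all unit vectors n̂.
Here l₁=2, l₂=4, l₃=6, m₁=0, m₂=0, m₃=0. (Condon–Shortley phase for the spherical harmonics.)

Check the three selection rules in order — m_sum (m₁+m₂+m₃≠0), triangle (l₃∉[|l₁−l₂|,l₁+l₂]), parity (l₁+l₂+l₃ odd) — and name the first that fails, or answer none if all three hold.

Σmᵢ = 0  ✓
l₃∈[|l₁−l₂|,l₁+l₂]=[2,6], have l₃=6  ✓
Σlᵢ = 12 ⇒ even  ✓

none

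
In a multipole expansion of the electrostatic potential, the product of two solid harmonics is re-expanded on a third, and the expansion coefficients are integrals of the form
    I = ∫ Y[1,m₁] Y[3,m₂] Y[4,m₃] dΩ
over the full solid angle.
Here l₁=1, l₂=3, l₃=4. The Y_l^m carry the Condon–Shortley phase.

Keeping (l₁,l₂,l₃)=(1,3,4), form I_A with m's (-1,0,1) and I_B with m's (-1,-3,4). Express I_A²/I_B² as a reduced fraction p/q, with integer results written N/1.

l's match ⇒ only the (l;m) 3-j factors differ between A and B.
A: triangle coeff Δ(1,3,4) = 1/252; Σ_t [0,0]: t=0:+1/72 = 1/72; (3j)²=5/126 [(1 3 4; -1 0 1)], sign=-1
B: triangle coeff Δ(1,3,4) = 1/252; Σ_t [0,0]: t=0:+1/1440 = 1/1440; (3j)²=1/9 [(1 3 4; -1 -3 4)], sign=+1
I_A²/I_B² = (5/126)/(1/9) = 5/14

5/14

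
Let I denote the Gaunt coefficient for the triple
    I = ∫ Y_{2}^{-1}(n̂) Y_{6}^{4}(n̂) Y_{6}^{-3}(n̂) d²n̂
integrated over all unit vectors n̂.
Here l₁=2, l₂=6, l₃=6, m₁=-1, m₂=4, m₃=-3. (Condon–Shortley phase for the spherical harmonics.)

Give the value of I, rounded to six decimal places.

Rules hold: Σm=0, L=14 even, 4≤6≤8.
N = 5·13·13 = 845
Δ = 2!·2!·10!/15! = 1/90090
Racah Σ t=0..2: t=0:+1/69120 t=1:−1/14400 t=2:+1/69120 = -7/172800
⇒ 3j(2 6 6; 0 0 0)² = 14/715, sgn -1
Racah Σ t=1..2: t=1:−1/725760 t=2:+1/161280 = 1/207360
⇒ 3j(2 6 6; -1 4 -3)² = 7/286, sgn -1
4πI² = N·(3j₀)²·(3jₘ)² = 49/121
I = +1·√(0.404959/4π) = 0.17951487

0.179515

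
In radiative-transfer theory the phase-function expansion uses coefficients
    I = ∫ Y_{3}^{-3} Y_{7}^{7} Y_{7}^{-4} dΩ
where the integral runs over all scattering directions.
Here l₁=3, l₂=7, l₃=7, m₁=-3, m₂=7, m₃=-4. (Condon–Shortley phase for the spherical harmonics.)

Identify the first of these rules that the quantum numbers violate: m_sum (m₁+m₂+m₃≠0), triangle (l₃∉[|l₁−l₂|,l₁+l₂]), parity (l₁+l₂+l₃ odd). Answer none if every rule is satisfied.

parity

m₁+m₂+m₃ = -3 + 7 − 4 = 0  ✓
triangle: |3−7|=4 ≤ l₃=7 ≤ 3+7=10  ✓
parity: l₁+l₂+l₃ = 17 is odd  ✗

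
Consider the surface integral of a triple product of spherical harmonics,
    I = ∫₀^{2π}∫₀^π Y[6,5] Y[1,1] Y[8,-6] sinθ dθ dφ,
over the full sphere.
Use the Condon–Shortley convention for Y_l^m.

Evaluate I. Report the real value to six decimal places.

triangle: need 5≤l₃≤7, have 8; I=0

0.000000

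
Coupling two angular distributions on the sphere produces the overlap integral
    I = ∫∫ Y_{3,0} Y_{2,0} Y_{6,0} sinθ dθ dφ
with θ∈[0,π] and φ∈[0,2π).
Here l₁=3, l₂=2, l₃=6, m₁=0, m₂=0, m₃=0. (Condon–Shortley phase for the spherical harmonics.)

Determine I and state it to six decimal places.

0.000000

triangle: need 1≤l₃≤5, have 6; I=0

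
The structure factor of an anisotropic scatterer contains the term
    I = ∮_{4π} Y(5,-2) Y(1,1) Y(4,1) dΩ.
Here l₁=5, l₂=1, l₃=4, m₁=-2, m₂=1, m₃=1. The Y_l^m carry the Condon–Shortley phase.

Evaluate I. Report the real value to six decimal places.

0.225034

Rules hold: Σm=0, L=10 even, 4≤4≤6.
N = 11·3·9 = 297
Δ = 2!·8!·0!/11! = 1/495
Racah Σ t=1..1: t=1:−1/576 = -1/576
⇒ 3j(5 1 4; 0 0 0)² = 5/99, sgn -1
Racah Σ t=2..2: t=2:+1/1440 = 1/1440
⇒ 3j(5 1 4; -2 1 1)² = 7/165, sgn -1
4πI² = N·(3j₀)²·(3jₘ)² = 7/11
I = +1·√(0.636364/4π) = 0.22503380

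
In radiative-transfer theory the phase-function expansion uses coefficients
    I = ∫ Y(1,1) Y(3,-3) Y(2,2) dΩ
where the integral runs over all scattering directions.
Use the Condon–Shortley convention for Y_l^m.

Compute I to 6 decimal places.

Checks pass: Σm=0; 6 even; l₃=2∈[2,4].
(2·1+1)(2·3+1)(2·2+1) = 105
Δ: 2! 0! 4! / 7! → 1/105
sum: t=1:−1/4 = -1/4
3j²(1 3 2; 0 0 0) = Δ·Π!·Σ² = 3/35  (sign -1)
sum: t=0:+1/48 = 1/48
3j²(1 3 2; 1 -3 2) = Δ·Π!·Σ² = 1/7  (sign +1)
combine: 4πI² = 105·3/35·1/7 = 9/7
take √, sign -1: I = -0.31986543

-0.319865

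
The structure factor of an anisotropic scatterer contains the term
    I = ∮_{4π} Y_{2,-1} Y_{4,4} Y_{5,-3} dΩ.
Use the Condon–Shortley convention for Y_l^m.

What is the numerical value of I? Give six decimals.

L=11 odd ⇒ parity kills the (l;000) factor ⇒ I = 0

0.000000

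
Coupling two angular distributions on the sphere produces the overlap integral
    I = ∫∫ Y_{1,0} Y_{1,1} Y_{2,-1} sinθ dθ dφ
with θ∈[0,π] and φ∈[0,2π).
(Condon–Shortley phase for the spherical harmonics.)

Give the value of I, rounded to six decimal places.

-0.218510

Rules hold: Σm=0, L=4 even, 0≤2≤2.
N = 3·3·5 = 45
Δ = 0!·2!·2!/5! = 1/30
Racah Σ t=0..0: t=0:+1/1 = 1/1
⇒ 3j(1 1 2; 0 0 0)² = 2/15, sgn +1
Racah Σ t=0..0: t=0:+1/2 = 1/2
⇒ 3j(1 1 2; 0 1 -1)² = 1/10, sgn -1
4πI² = N·(3j₀)²·(3jₘ)² = 3/5
I = -1·√(0.6/4π) = -0.21850969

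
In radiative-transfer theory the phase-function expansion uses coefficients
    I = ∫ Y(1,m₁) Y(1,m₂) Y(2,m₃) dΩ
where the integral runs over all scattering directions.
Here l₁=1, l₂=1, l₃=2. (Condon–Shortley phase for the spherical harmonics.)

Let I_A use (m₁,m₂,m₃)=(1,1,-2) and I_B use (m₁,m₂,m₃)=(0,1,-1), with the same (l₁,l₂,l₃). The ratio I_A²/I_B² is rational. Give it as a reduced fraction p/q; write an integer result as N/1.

Same 1,1,2: normalisation and zero-m 3j drop out of the ratio.
A: Δ: 0! 2! 2! / 5! → 1/30; sum: t=0:+1/4 = 1/4; 3j²(1 1 2; 1 1 -2) = Δ·Π!·Σ² = 1/5  (sign +1)
B: Δ: 0! 2! 2! / 5! → 1/30; sum: t=0:+1/2 = 1/2; 3j²(1 1 2; 0 1 -1) = Δ·Π!·Σ² = 1/10  (sign -1)
I_A²/I_B² = (1/5)/(1/10) = 2/1

2/1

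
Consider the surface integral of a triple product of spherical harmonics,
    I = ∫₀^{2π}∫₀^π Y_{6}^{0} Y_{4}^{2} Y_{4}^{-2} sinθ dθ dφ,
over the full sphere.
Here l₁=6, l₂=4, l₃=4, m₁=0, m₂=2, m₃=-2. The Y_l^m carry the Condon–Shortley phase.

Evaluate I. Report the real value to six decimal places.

-0.156478

Checks pass: Σm=0; 14 even; l₃=4∈[2,10].
(2·6+1)(2·4+1)(2·4+1) = 1053
Δ: 6! 6! 2! / 15! → 1/1261260
sum: t=2:+1/4608 t=3:−1/1296 t=4:+1/4608 = -7/20736
3j²(6 4 4; 0 0 0) = Δ·Π!·Σ² = 20/1287  (sign -1)
sum: t=4:+1/4608 t=5:−1/14400 t=6:+1/1036800 = 77/518400
3j²(6 4 4; 0 2 -2) = Δ·Π!·Σ² = 11/585  (sign +1)
combine: 4πI² = 1053·20/1287·11/585 = 4/13
take √, sign -1: I = -0.15647804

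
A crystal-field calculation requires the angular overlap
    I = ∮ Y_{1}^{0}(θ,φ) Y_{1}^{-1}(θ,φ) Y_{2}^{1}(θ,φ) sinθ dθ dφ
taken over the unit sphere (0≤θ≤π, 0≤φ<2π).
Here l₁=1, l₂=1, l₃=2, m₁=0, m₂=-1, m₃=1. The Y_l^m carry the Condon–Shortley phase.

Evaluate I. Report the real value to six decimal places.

Rules hold: Σm=0, L=4 even, 0≤2≤2.
N = 3·3·5 = 45
Δ = 0!·2!·2!/5! = 1/30
Racah Σ t=0..0: t=0:+1/1 = 1/1
⇒ 3j(1 1 2; 0 0 0)² = 2/15, sgn +1
Racah Σ t=0..0: t=0:+1/2 = 1/2
⇒ 3j(1 1 2; 0 -1 1)² = 1/10, sgn -1
4πI² = N·(3j₀)²·(3jₘ)² = 3/5
I = -1·√(0.6/4π) = -0.21850969

-0.218510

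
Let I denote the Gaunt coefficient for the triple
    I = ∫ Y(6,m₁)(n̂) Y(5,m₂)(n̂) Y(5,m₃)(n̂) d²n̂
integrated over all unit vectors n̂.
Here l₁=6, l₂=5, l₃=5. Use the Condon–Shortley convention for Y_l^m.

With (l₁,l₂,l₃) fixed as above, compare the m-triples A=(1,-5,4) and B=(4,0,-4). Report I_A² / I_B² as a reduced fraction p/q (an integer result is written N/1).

Same 6,5,5: normalisation and zero-m 3j drop out of the ratio.
A: Δ: 6! 6! 4! / 17! → 1/28588560; sum: t=0:+1/2073600 = 1/2073600; 3j²(6 5 5; 1 -5 4) = Δ·Π!·Σ² = 63/9724  (sign -1)
B: Δ: 6! 6! 4! / 17! → 1/28588560; sum: t=1:−1/345600 t=2:+1/207360 = 1/518400; 3j²(6 5 5; 4 0 -4) = Δ·Π!·Σ² = 12/2431  (sign -1)
I_A²/I_B² = (63/9724)/(12/2431) = 21/16

21/16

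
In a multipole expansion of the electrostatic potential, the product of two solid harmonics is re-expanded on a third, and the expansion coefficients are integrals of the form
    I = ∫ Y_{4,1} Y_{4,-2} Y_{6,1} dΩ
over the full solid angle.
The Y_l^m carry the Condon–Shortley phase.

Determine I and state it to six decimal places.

m-sum 0 ✓  L=14 even ✓  0≤6≤8 ✓
Π(2lᵢ+1) = 9×9×13 = 1053
triangle coeff Δ(4,4,6) = 1/1261260
Σ_t [0,2]: t=0:+1/4608 t=1:−1/1296 t=2:+1/4608 = -7/20736
(3j)²=20/1287 [(4 4 6; 0 0 0)], sign=-1
Σ_t [0,2]: t=0:+1/3456 t=1:−1/5760 t=2:+1/172800 = 7/57600
(3j)²=21/2860 [(4 4 6; 1 -2 1)], sign=-1
⇒ 4πI² = 189/1573
I = (+1)√(189/1573/(4π)) = 0.09778261

0.097783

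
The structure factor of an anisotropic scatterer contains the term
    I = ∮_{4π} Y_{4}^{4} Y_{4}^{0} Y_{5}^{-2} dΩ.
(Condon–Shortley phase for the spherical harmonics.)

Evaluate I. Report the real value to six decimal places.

Σmᵢ = 2 ≠ 0, so the φ-integral vanishes; I = 0

0.000000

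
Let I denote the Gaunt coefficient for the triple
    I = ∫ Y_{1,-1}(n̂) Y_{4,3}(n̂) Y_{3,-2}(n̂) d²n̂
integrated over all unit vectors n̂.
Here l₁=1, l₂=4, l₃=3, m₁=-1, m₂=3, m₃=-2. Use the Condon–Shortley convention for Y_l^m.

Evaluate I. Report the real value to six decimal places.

Checks pass: Σm=0; 8 even; l₃=3∈[3,5].
(2·1+1)(2·4+1)(2·3+1) = 189
Δ: 2! 0! 6! / 9! → 1/252
sum: t=1:−1/36 = -1/36
3j²(1 4 3; 0 0 0) = Δ·Π!·Σ² = 4/63  (sign +1)
sum: t=2:+1/240 = 1/240
3j²(1 4 3; -1 3 -2) = Δ·Π!·Σ² = 1/12  (sign -1)
combine: 4πI² = 189·4/63·1/12 = 1/1
take √, sign -1: I = -0.28209479

-0.282095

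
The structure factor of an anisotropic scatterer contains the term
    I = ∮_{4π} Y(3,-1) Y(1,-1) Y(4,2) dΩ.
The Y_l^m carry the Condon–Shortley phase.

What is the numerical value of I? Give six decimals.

0.238414

Checks pass: Σm=0; 8 even; l₃=4∈[2,4].
(2·3+1)(2·1+1)(2·4+1) = 189
Δ: 0! 6! 2! / 9! → 1/252
sum: t=0:+1/36 = 1/36
3j²(3 1 4; 0 0 0) = Δ·Π!·Σ² = 4/63  (sign +1)
sum: t=0:+1/96 = 1/96
3j²(3 1 4; -1 -1 2) = Δ·Π!·Σ² = 5/84  (sign +1)
combine: 4πI² = 189·4/63·5/84 = 5/7
take √, sign +1: I = 0.23841361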